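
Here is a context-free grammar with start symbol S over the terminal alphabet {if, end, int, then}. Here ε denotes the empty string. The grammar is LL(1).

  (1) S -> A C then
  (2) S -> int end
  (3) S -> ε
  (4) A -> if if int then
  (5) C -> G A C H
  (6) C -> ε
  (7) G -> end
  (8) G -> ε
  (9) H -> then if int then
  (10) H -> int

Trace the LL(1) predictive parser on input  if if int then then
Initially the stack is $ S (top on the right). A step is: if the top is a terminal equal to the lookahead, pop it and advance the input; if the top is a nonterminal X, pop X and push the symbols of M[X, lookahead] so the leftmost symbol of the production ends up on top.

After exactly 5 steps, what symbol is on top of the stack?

     Stack                    Input                  Action
  1  $ S                      if if int then then $  expand S -> A C then
  2  $ then C A               if if int then then $  expand A -> if if int then
  3  $ then C then int if if  if if int then then $  match if
  4  $ then C then int if     if int then then $     match if
  5  $ then C then int        int then then $        match int
Stack after step 5: $ then C then (top = then).

then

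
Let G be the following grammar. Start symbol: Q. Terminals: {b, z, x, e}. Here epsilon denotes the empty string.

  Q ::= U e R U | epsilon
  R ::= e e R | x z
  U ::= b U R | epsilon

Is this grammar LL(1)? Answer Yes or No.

FIRST(Q) = {epsilon, b, e}
FIRST(R) = {e, x}
FIRST(U) = {epsilon, b}
FOLLOW(Q) = {$}
FOLLOW(R) = {$, b, e, x}
FOLLOW(U) = {$, e, x}
Each cell of M receives at most one production.

Yes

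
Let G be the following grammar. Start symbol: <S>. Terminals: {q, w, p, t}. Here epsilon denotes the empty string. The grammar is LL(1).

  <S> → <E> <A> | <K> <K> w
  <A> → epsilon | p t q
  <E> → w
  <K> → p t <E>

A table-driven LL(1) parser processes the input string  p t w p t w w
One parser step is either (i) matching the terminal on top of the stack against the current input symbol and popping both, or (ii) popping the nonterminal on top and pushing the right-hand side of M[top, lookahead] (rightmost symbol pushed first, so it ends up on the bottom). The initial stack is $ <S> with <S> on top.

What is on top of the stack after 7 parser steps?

p

     Stack            Input            Action
  1  $ <S>            p t w p t w w $  expand <S> → <K> <K> w
  2  $ w <K> <K>      p t w p t w w $  expand <K> → p t <E>
  3  $ w <K> <E> t p  p t w p t w w $  match p
  4  $ w <K> <E> t    t w p t w w $    match t
  5  $ w <K> <E>      w p t w w $      expand <E> → w
  6  $ w <K> w        w p t w w $      match w
  7  $ w <K>          p t w w $        expand <K> → p t <E>
Stack after step 7: $ w <E> t p (top = p).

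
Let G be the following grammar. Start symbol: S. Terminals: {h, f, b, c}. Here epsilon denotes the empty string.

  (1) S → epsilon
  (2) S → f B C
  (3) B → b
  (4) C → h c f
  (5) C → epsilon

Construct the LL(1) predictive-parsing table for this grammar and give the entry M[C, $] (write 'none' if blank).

FIRST(S) = {epsilon, f}
FIRST(B) = {b}
FIRST(C) = {epsilon, h}
FOLLOW(S) includes $ since S is the start symbol.
FOLLOW(S): S appears on no right-hand side. Thus FOLLOW(S) = {$}.
FOLLOW(C): in S→f B C, the suffix after C is empty, so FOLLOW(C) ⊇ FOLLOW(S) = {$}. Thus FOLLOW(C) = {$}.
For C → h c f: FIRST(h c f) = {h}, so it goes in M[C, t] for t ∈ {h}.
For C → epsilon: FIRST(epsilon) = {epsilon}, so it goes in M[C, t] for t ∈ {}; since epsilon ∈ FIRST, also for every t ∈ FOLLOW(C) = {$}.

C → epsilon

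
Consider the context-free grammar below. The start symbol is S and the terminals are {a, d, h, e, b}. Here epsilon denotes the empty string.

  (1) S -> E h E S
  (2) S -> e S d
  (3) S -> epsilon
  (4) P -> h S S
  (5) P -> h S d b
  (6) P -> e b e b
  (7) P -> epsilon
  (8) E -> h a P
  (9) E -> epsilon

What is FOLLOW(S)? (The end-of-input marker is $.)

FIRST(P) = {epsilon, e, h}
FIRST(E) = {epsilon, h}
FIRST(S) = {epsilon, e, h}  (via E h E S)
FOLLOW(S) includes $ since S is the start symbol.
FOLLOW(S): in S->E h E S, the suffix after S is empty (adds nothing new); in S->e S d, S is followed by d with FIRST {d}; in P->h S S (occurrence 1), S is followed by S with FIRST {epsilon, e, h}; in P->h S S (occurrence 1), the suffix after S is nullable, so FOLLOW(S) ⊇ FOLLOW(P) = {$, d, e, h}; in P->h S S (occurrence 2), the suffix after S is empty, so FOLLOW(S) ⊇ FOLLOW(P) = {$, d, e, h}; in P->h S d b, S is followed by d b with FIRST {d}. Thus FOLLOW(S) = {$, d, e, h}.
FOLLOW(E): in S->E h E S (occurrence 1), E is followed by h E S with FIRST {h}; in S->E h E S (occurrence 2), E is followed by S with FIRST {epsilon, e, h}; in S->E h E S (occurrence 2), the suffix after E is nullable, so FOLLOW(E) ⊇ FOLLOW(S) = {$, d, e, h}. Thus FOLLOW(E) = {$, d, e, h}.
FOLLOW(P): in E->h a P, the suffix after P is empty, so FOLLOW(P) ⊇ FOLLOW(E) = {$, d, e, h}. Thus FOLLOW(P) = {$, d, e, h}.

{$, d, e, h}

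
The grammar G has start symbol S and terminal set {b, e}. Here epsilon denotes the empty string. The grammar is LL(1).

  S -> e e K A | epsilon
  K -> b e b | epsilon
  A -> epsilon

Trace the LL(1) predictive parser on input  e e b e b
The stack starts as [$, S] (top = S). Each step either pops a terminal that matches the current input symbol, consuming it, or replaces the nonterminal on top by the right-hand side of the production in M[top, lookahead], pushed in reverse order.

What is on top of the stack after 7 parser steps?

     Stack      Input        Action
  1  $ S        e e b e b $  expand S -> e e K A
  2  $ A K e e  e e b e b $  match e
  3  $ A K e    e b e b $    match e
  4  $ A K      b e b $      expand K -> b e b
  5  $ A b e b  b e b $      match b
  6  $ A b e    e b $        match e
  7  $ A b      b $          match b
Stack after step 7: $ A (top = A).

A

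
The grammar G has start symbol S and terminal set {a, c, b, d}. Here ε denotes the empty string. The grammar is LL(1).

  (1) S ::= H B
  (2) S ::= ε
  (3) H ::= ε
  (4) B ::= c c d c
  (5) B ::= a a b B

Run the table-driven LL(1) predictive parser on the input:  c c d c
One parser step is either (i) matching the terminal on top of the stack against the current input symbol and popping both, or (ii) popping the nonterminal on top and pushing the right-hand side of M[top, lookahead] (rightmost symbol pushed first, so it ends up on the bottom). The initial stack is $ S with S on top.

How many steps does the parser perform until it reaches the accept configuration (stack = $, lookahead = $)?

7

step 1: stack=$ S  input=c c d c $  — expand S ::= H B
step 2: stack=$ B H  input=c c d c $  — expand H ::= ε
step 3: stack=$ B  input=c c d c $  — expand B ::= c c d c
step 4: stack=$ c d c c  input=c c d c $  — match c
step 5: stack=$ c d c  input=c d c $  — match c
step 6: stack=$ c d  input=d c $  — match d
step 7: stack=$ c  input=c $  — match c
Accept reached after 7 steps.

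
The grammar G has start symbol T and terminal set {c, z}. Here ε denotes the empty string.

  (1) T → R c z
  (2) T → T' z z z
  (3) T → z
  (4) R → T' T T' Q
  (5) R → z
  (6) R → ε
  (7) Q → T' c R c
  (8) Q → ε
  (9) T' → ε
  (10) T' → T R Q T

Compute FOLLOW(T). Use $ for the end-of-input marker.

FIRST(T) = {c, z}  (via R c z, T' z z z)
FIRST(T') = {ε, c, z}  (via T R Q T)
FIRST(R) = {ε, c, z}  (via T' T T' Q)
FIRST(Q) = {ε, c, z}  (via T' c R c)
FOLLOW(T) includes $ since T is the start symbol.
FOLLOW(R): in T→R c z, R is followed by c z with FIRST {c}; in Q→T' c R c, R is followed by c with FIRST {c}; in T'→T R Q T, R is followed by Q T with FIRST {c, z}. Thus FOLLOW(R) = {c, z}.
FOLLOW(Q): in R→T' T T' Q, the suffix after Q is empty, so FOLLOW(Q) ⊇ FOLLOW(R) = {c, z}; in T'→T R Q T, Q is followed by T with FIRST {c, z}. Thus FOLLOW(Q) = {c, z}.
FOLLOW(T'): in T→T' z z z, T' is followed by z z z with FIRST {z}; in R→T' T T' Q (occurrence 1), T' is followed by T T' Q with FIRST {c, z}; in R→T' T T' Q (occurrence 2), T' is followed by Q with FIRST {ε, c, z}; in R→T' T T' Q (occurrence 2), the suffix after T' is nullable, so FOLLOW(T') ⊇ FOLLOW(R) = {c, z}; in Q→T' c R c, T' is followed by c R c with FIRST {c}. Thus FOLLOW(T') = {c, z}.
FOLLOW(T): in R→T' T T' Q, T is followed by T' Q with FIRST {ε, c, z}; in R→T' T T' Q, the suffix after T is nullable, so FOLLOW(T) ⊇ FOLLOW(R) = {c, z}; in T'→T R Q T (occurrence 1), T is followed by R Q T with FIRST {c, z}; in T'→T R Q T (occurrence 2), the suffix after T is empty, so FOLLOW(T) ⊇ FOLLOW(T') = {c, z}. Thus FOLLOW(T) = {$, c, z}.

{$, c, z}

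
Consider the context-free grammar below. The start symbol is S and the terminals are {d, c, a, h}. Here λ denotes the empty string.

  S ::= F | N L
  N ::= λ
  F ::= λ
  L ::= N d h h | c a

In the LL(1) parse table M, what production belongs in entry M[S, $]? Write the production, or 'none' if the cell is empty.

FIRST(N) = {λ}
FIRST(F) = {λ}
FIRST(L) = {c, d}  (via N d h h)
FIRST(S) = {λ, c, d}  (via F, N L)
FOLLOW(S) includes $ since S is the start symbol.
FOLLOW(S): S appears on no right-hand side. Thus FOLLOW(S) = {$}.
For S ::= F: FIRST(F) = {λ}, so it goes in M[S, t] for t ∈ {}; since λ ∈ FIRST, also for every t ∈ FOLLOW(S) = {$}.
For S ::= N L: FIRST(N L) = {c, d}, so it goes in M[S, t] for t ∈ {c, d}.

S ::= F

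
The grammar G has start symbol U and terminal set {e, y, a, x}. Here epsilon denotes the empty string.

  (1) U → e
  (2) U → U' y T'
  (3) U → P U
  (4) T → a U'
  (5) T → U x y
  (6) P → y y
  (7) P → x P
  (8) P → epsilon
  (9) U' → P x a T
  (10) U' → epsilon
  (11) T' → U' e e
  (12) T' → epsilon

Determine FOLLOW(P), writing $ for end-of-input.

FIRST(P): from P→y y we get {y}; from P→x P we get {x}; from P→epsilon we get {epsilon}. So FIRST(P) = {epsilon, x, y}.
FIRST(U'): from U'→P x a T we get {x, y}; from U'→epsilon we get {epsilon}. So FIRST(U') = {epsilon, x, y}.
FIRST(U): from U→e we get {e}; from U→U' y T' we get {x, y}; from U→P U we get {e, x, y}. So FIRST(U) = {e, x, y}.
FIRST(T'): from T'→U' e e we get {e, x, y}; from T'→epsilon we get {epsilon}. So FIRST(T') = {epsilon, e, x, y}.
FIRST(T): from T→a U' we get {a}; from T→U x y we get {e, x, y}. So FIRST(T) = {a, e, x, y}.
FOLLOW(U) includes $ since U is the start symbol.
FOLLOW(U): in U→P U, the suffix after U is empty (adds nothing new); in T→U x y, U is followed by x y with FIRST {x}. Thus FOLLOW(U) = {$, x}.
FOLLOW(P): in U→P U, P is followed by U with FIRST {e, x, y}; in P→x P, the suffix after P is empty (adds nothing new); in U'→P x a T, P is followed by x a T with FIRST {x}. Thus FOLLOW(P) = {e, x, y}.
FOLLOW(T'): in U→U' y T', the suffix after T' is empty, so FOLLOW(T') ⊇ FOLLOW(U) = {$, x}. Thus FOLLOW(T') = {$, x}.
FOLLOW(T): in U'→P x a T, the suffix after T is empty, so FOLLOW(T) ⊇ FOLLOW(U') = {e, y}. Thus FOLLOW(T) = {e, y}.
FOLLOW(U'): in U→U' y T', U' is followed by y T' with FIRST {y}; in T→a U', the suffix after U' is empty, so FOLLOW(U') ⊇ FOLLOW(T) = {e, y}; in T'→U' e e, U' is followed by e e with FIRST {e}. Thus FOLLOW(U') = {e, y}.

{e, x, y}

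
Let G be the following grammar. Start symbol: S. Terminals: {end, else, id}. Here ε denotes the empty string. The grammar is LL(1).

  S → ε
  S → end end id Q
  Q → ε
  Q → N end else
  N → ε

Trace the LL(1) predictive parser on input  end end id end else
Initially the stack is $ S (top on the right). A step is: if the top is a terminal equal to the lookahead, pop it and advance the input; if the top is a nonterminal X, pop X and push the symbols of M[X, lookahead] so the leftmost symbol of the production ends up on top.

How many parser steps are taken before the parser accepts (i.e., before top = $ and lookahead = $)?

     Stack           Input                  Action
  1  $ S             end end id end else $  expand S → end end id Q
  2  $ Q id end end  end end id end else $  match end
  3  $ Q id end      end id end else $      match end
  4  $ Q id          id end else $          match id
  5  $ Q             end else $             expand Q → N end else
  6  $ else end N    end else $             expand N → ε
  7  $ else end      end else $             match end
  8  $ else          else $                 match else
Accept reached after 8 steps.

8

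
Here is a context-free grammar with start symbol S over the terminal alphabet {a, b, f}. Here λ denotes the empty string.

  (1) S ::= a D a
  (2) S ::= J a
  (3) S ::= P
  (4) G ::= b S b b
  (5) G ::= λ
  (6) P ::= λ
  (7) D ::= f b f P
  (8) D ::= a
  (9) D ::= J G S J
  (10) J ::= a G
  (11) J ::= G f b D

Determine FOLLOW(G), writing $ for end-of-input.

FIRST(G): from G::=b S b b we get {b}; from G::=λ we get {λ}. So FIRST(G) = {λ, b}.
FIRST(P): from P::=λ we get {λ}. So FIRST(P) = {λ}.
FIRST(J): from J::=a G we get {a}; from J::=G f b D we get {b, f}. So FIRST(J) = {a, b, f}.
FIRST(S): from S::=a D a we get {a}; from S::=J a we get {a, b, f}; from S::=P we get {λ}. So FIRST(S) = {λ, a, b, f}.
FIRST(D): from D::=f b f P we get {f}; from D::=a we get {a}; from D::=J G S J we get {a, b, f}. So FIRST(D) = {a, b, f}.
FOLLOW(S) includes $ since S is the start symbol.
FOLLOW(S): in G::=b S b b, S is followed by b b with FIRST {b}; in D::=J G S J, S is followed by J with FIRST {a, b, f}. Thus FOLLOW(S) = {$, a, b, f}.
FOLLOW(G): in D::=J G S J, G is followed by S J with FIRST {a, b, f}; in J::=a G, the suffix after G is empty, so FOLLOW(G) ⊇ FOLLOW(J) = {a, b, f}; in J::=G f b D, G is followed by f b D with FIRST {f}. Thus FOLLOW(G) = {a, b, f}.
FOLLOW(P): in S::=P, the suffix after P is empty, so FOLLOW(P) ⊇ FOLLOW(S) = {$, a, b, f}; in D::=f b f P, the suffix after P is empty, so FOLLOW(P) ⊇ FOLLOW(D) = {a, b, f}. Thus FOLLOW(P) = {$, a, b, f}.
FOLLOW(D): in S::=a D a, D is followed by a with FIRST {a}; in J::=G f b D, the suffix after D is empty, so FOLLOW(D) ⊇ FOLLOW(J) = {a, b, f}. Thus FOLLOW(D) = {a, b, f}.
FOLLOW(J): in S::=J a, J is followed by a with FIRST {a}; in D::=J G S J (occurrence 1), J is followed by G S J with FIRST {a, b, f}; in D::=J G S J (occurrence 2), the suffix after J is empty, so FOLLOW(J) ⊇ FOLLOW(D) = {a, b, f}. Thus FOLLOW(J) = {a, b, f}.

{a, b, f}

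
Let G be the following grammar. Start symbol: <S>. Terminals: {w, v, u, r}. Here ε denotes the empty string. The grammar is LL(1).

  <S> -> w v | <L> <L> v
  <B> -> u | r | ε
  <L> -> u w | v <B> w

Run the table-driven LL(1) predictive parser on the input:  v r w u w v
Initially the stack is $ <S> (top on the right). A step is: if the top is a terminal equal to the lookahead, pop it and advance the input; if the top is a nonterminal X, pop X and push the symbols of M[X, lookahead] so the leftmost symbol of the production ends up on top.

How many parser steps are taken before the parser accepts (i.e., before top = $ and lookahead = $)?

10

      Stack            Input          Action
   1  $ <S>            v r w u w v $  expand <S> -> <L> <L> v
   2  $ v <L> <L>      v r w u w v $  expand <L> -> v <B> w
   3  $ v <L> w <B> v  v r w u w v $  match v
   4  $ v <L> w <B>    r w u w v $    expand <B> -> r
   5  $ v <L> w r      r w u w v $    match r
   6  $ v <L> w        w u w v $      match w
   7  $ v <L>          u w v $        expand <L> -> u w
   8  $ v w u          u w v $        match u
   9  $ v w            w v $          match w
  10  $ v              v $            match v
Accept reached after 10 steps.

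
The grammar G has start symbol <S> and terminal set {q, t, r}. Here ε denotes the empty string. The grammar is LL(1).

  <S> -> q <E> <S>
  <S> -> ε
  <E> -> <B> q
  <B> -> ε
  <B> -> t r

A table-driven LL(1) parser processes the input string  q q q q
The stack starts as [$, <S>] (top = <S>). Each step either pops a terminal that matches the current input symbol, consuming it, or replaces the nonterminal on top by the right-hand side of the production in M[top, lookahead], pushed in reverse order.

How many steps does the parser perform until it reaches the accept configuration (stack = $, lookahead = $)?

11

step 1: stack=$ <S>  input=q q q q $  — expand <S> -> q <E> <S>
step 2: stack=$ <S> <E> q  input=q q q q $  — match q
step 3: stack=$ <S> <E>  input=q q q $  — expand <E> -> <B> q
step 4: stack=$ <S> q <B>  input=q q q $  — expand <B> -> ε
step 5: stack=$ <S> q  input=q q q $  — match q
step 6: stack=$ <S>  input=q q $  — expand <S> -> q <E> <S>
step 7: stack=$ <S> <E> q  input=q q $  — match q
step 8: stack=$ <S> <E>  input=q $  — expand <E> -> <B> q
step 9: stack=$ <S> q <B>  input=q $  — expand <B> -> ε
step 10: stack=$ <S> q  input=q $  — match q
step 11: stack=$ <S>  input=$  — expand <S> -> ε
Accept reached after 11 steps.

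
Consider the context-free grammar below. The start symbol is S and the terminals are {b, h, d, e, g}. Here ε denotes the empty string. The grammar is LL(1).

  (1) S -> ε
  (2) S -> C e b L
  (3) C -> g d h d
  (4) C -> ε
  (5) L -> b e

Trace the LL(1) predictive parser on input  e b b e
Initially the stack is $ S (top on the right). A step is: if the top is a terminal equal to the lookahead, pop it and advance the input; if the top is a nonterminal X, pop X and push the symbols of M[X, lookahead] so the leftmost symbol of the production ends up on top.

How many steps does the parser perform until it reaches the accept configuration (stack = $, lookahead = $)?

7

     Stack      Input      Action
  1  $ S        e b b e $  expand S -> C e b L
  2  $ L b e C  e b b e $  expand C -> ε
  3  $ L b e    e b b e $  match e
  4  $ L b      b b e $    match b
  5  $ L        b e $      expand L -> b e
  6  $ e b      b e $      match b
  7  $ e        e $        match e
Accept reached after 7 steps.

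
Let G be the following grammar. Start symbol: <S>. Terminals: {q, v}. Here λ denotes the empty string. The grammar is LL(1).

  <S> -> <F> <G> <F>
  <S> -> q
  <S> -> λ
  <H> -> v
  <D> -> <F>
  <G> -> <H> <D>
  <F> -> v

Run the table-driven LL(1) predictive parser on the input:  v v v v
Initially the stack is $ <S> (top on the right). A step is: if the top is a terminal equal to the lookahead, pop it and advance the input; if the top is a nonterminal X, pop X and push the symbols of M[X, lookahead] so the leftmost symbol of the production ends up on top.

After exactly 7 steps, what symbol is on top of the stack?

<F>

step 1: stack=$ <S>  input=v v v v $  — expand <S> -> <F> <G> <F>
step 2: stack=$ <F> <G> <F>  input=v v v v $  — expand <F> -> v
step 3: stack=$ <F> <G> v  input=v v v v $  — match v
step 4: stack=$ <F> <G>  input=v v v $  — expand <G> -> <H> <D>
step 5: stack=$ <F> <D> <H>  input=v v v $  — expand <H> -> v
step 6: stack=$ <F> <D> v  input=v v v $  — match v
step 7: stack=$ <F> <D>  input=v v $  — expand <D> -> <F>
Stack after step 7: $ <F> <F> (top = <F>).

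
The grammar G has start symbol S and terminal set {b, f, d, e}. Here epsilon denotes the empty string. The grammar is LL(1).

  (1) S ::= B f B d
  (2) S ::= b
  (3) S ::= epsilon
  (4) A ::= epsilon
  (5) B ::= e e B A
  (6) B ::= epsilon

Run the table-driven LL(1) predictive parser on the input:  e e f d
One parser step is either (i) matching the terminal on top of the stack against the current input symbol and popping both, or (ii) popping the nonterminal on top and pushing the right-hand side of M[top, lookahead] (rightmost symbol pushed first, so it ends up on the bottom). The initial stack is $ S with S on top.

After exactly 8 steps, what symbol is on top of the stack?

d

     Stack            Input      Action
  1  $ S              e e f d $  expand S ::= B f B d
  2  $ d B f B        e e f d $  expand B ::= e e B A
  3  $ d B f A B e e  e e f d $  match e
  4  $ d B f A B e    e f d $    match e
  5  $ d B f A B      f d $      expand B ::= epsilon
  6  $ d B f A        f d $      expand A ::= epsilon
  7  $ d B f          f d $      match f
  8  $ d B            d $        expand B ::= epsilon
Stack after step 8: $ d (top = d).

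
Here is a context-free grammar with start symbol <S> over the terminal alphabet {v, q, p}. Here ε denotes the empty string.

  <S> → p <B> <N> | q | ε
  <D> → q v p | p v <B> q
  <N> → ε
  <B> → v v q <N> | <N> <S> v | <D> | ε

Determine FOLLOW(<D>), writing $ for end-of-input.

FIRST(<S>): from <S>→p <B> <N> we get {p}; from <S>→q we get {q}; from <S>→ε we get {ε}. So FIRST(<S>) = {ε, p, q}.
FIRST(<D>): from <D>→q v p we get {q}; from <D>→p v <B> q we get {p}. So FIRST(<D>) = {p, q}.
FIRST(<N>): from <N>→ε we get {ε}. So FIRST(<N>) = {ε}.
FIRST(<B>): from <B>→v v q <N> we get {v}; from <B>→<N> <S> v we get {p, q, v}; from <B>→<D> we get {p, q}; from <B>→ε we get {ε}. So FIRST(<B>) = {ε, p, q, v}.
FOLLOW(<S>) includes $ since <S> is the start symbol.
FOLLOW(<S>): in <B>→<N> <S> v, <S> is followed by v with FIRST {v}. Thus FOLLOW(<S>) = {$, v}.
FOLLOW(<B>): in <S>→p <B> <N>, <B> is followed by <N> with FIRST {ε}; in <S>→p <B> <N>, the suffix after <B> is nullable, so FOLLOW(<B>) ⊇ FOLLOW(<S>) = {$, v}; in <D>→p v <B> q, <B> is followed by q with FIRST {q}. Thus FOLLOW(<B>) = {$, q, v}.
FOLLOW(<D>): in <B>→<D>, the suffix after <D> is empty, so FOLLOW(<D>) ⊇ FOLLOW(<B>) = {$, q, v}. Thus FOLLOW(<D>) = {$, q, v}.
FOLLOW(<N>): in <S>→p <B> <N>, the suffix after <N> is empty, so FOLLOW(<N>) ⊇ FOLLOW(<S>) = {$, v}; in <B>→v v q <N>, the suffix after <N> is empty, so FOLLOW(<N>) ⊇ FOLLOW(<B>) = {$, q, v}; in <B>→<N> <S> v, <N> is followed by <S> v with FIRST {p, q, v}. Thus FOLLOW(<N>) = {$, p, q, v}.

{$, q, v}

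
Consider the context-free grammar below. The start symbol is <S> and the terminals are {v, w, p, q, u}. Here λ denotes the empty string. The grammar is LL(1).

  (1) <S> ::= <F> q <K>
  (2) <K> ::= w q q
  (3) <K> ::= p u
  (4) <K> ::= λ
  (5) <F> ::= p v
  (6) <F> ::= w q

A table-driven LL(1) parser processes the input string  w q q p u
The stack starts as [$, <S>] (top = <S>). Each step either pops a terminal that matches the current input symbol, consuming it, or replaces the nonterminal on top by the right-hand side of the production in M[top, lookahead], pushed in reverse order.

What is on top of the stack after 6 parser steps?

step 1: stack=$ <S>  input=w q q p u $  — expand <S> ::= <F> q <K>
step 2: stack=$ <K> q <F>  input=w q q p u $  — expand <F> ::= w q
step 3: stack=$ <K> q q w  input=w q q p u $  — match w
step 4: stack=$ <K> q q  input=q q p u $  — match q
step 5: stack=$ <K> q  input=q p u $  — match q
step 6: stack=$ <K>  input=p u $  — expand <K> ::= p u
Stack after step 6: $ u p (top = p).

p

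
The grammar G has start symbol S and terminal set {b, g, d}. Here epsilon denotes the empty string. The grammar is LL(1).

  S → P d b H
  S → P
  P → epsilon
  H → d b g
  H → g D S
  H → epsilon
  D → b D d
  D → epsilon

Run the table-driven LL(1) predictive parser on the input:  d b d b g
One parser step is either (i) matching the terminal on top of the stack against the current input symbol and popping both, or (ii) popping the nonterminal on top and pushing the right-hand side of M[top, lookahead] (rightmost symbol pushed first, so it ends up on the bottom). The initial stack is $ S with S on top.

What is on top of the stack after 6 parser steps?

b

step 1: stack=$ S  input=d b d b g $  — expand S → P d b H
step 2: stack=$ H b d P  input=d b d b g $  — expand P → epsilon
step 3: stack=$ H b d  input=d b d b g $  — match d
step 4: stack=$ H b  input=b d b g $  — match b
step 5: stack=$ H  input=d b g $  — expand H → d b g
step 6: stack=$ g b d  input=d b g $  — match d
Stack after step 6: $ g b (top = b).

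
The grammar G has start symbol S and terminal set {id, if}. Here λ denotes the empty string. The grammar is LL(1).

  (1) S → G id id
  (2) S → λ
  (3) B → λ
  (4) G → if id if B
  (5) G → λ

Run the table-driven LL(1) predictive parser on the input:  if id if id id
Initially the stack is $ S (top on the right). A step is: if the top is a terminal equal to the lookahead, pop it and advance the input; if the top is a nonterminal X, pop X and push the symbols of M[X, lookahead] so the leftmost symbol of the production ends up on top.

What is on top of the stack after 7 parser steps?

id

     Stack               Input             Action
  1  $ S                 if id if id id $  expand S → G id id
  2  $ id id G           if id if id id $  expand G → if id if B
  3  $ id id B if id if  if id if id id $  match if
  4  $ id id B if id     id if id id $     match id
  5  $ id id B if        if id id $        match if
  6  $ id id B           id id $           expand B → λ
  7  $ id id             id id $           match id
Stack after step 7: $ id (top = id).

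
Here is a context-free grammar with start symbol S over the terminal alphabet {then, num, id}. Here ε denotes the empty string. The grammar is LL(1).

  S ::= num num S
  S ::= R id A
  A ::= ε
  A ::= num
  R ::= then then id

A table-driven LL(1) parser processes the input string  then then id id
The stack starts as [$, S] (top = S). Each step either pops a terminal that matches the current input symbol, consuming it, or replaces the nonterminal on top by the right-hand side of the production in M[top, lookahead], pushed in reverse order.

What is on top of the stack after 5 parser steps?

id

step 1: stack=$ S  input=then then id id $  — expand S ::= R id A
step 2: stack=$ A id R  input=then then id id $  — expand R ::= then then id
step 3: stack=$ A id id then then  input=then then id id $  — match then
step 4: stack=$ A id id then  input=then id id $  — match then
step 5: stack=$ A id id  input=id id $  — match id
Stack after step 5: $ A id (top = id).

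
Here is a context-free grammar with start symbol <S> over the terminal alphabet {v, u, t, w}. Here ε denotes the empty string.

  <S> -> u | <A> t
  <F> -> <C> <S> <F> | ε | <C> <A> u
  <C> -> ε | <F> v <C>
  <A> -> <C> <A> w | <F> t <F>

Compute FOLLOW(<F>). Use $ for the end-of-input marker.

FIRST(<S>) = {t, u, v}  (via <A> t)
FIRST(<F>) = {ε, t, u, v}  (via <C> <S> <F>, <C> <A> u)
FIRST(<C>) = {ε, t, u, v}  (via <F> v <C>)
FIRST(<A>) = {t, u, v}  (via <C> <A> w, <F> t <F>)
FOLLOW(<S>) includes $ since <S> is the start symbol.
FOLLOW(<C>): in <F>-><C> <S> <F>, <C> is followed by <S> <F> with FIRST {t, u, v}; in <F>-><C> <A> u, <C> is followed by <A> u with FIRST {t, u, v}; in <C>-><F> v <C>, the suffix after <C> is empty (adds nothing new); in <A>-><C> <A> w, <C> is followed by <A> w with FIRST {t, u, v}. Thus FOLLOW(<C>) = {t, u, v}.
FOLLOW(<A>): in <S>-><A> t, <A> is followed by t with FIRST {t}; in <F>-><C> <A> u, <A> is followed by u with FIRST {u}; in <A>-><C> <A> w, <A> is followed by w with FIRST {w}. Thus FOLLOW(<A>) = {t, u, w}.
FOLLOW(<F>): in <F>-><C> <S> <F>, the suffix after <F> is empty (adds nothing new); in <C>-><F> v <C>, <F> is followed by v <C> with FIRST {v}; in <A>-><F> t <F> (occurrence 1), <F> is followed by t <F> with FIRST {t}; in <A>-><F> t <F> (occurrence 2), the suffix after <F> is empty, so FOLLOW(<F>) ⊇ FOLLOW(<A>) = {t, u, w}. Thus FOLLOW(<F>) = {t, u, v, w}.
FOLLOW(<S>): in <F>-><C> <S> <F>, <S> is followed by <F> with FIRST {ε, t, u, v}; in <F>-><C> <S> <F>, the suffix after <S> is nullable, so FOLLOW(<S>) ⊇ FOLLOW(<F>) = {t, u, v, w}. Thus FOLLOW(<S>) = {$, t, u, v, w}.

{t, u, v, w}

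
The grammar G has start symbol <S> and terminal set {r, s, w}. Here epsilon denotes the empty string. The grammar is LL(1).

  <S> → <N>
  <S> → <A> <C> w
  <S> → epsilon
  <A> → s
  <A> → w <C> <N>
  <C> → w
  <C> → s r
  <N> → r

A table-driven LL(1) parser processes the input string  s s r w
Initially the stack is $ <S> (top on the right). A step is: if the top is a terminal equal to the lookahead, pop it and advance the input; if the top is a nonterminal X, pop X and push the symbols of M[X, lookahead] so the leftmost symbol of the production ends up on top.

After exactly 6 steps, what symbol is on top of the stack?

w

     Stack        Input      Action
  1  $ <S>        s s r w $  expand <S> → <A> <C> w
  2  $ w <C> <A>  s s r w $  expand <A> → s
  3  $ w <C> s    s s r w $  match s
  4  $ w <C>      s r w $    expand <C> → s r
  5  $ w r s      s r w $    match s
  6  $ w r        r w $      match r
Stack after step 6: $ w (top = w).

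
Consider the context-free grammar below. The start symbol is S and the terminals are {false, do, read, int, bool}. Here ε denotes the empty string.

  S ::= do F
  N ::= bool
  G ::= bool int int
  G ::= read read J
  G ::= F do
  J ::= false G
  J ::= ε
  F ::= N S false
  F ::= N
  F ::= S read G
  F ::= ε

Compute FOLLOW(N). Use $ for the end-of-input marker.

FIRST(S) = {do}
FIRST(N) = {bool}
FIRST(J) = {ε, false}
FIRST(F) = {ε, bool, do}  (via N S false, N, S read G)
FIRST(G) = {bool, do, read}  (via F do)
FOLLOW(S) includes $ since S is the start symbol.
FOLLOW(S): in F::=N S false, S is followed by false with FIRST {false}; in F::=S read G, S is followed by read G with FIRST {read}. Thus FOLLOW(S) = {$, false, read}.
FOLLOW(F): in S::=do F, the suffix after F is empty, so FOLLOW(F) ⊇ FOLLOW(S) = {$, false, read}; in G::=F do, F is followed by do with FIRST {do}. Thus FOLLOW(F) = {$, do, false, read}.
FOLLOW(N): in F::=N S false, N is followed by S false with FIRST {do}; in F::=N, the suffix after N is empty, so FOLLOW(N) ⊇ FOLLOW(F) = {$, do, false, read}. Thus FOLLOW(N) = {$, do, false, read}.
FOLLOW(G): in J::=false G, the suffix after G is empty, so FOLLOW(G) ⊇ FOLLOW(J) = {$, do, false, read}; in F::=S read G, the suffix after G is empty, so FOLLOW(G) ⊇ FOLLOW(F) = {$, do, false, read}. Thus FOLLOW(G) = {$, do, false, read}.
FOLLOW(J): in G::=read read J, the suffix after J is empty, so FOLLOW(J) ⊇ FOLLOW(G) = {$, do, false, read}. Thus FOLLOW(J) = {$, do, false, read}.

{$, do, false, read}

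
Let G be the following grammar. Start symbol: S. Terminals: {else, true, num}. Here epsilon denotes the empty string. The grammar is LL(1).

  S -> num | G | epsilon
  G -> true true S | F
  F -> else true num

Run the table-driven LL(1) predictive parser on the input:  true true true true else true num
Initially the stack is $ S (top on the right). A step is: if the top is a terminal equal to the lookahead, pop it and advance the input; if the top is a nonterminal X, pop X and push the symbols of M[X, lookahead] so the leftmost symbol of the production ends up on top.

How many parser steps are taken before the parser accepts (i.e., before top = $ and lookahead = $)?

      Stack            Input                                Action
   1  $ S              true true true true else true num $  expand S -> G
   2  $ G              true true true true else true num $  expand G -> true true S
   3  $ S true true    true true true true else true num $  match true
   4  $ S true         true true true else true num $       match true
   5  $ S              true true else true num $            expand S -> G
   6  $ G              true true else true num $            expand G -> true true S
   7  $ S true true    true true else true num $            match true
   8  $ S true         true else true num $                 match true
   9  $ S              else true num $                      expand S -> G
  10  $ G              else true num $                      expand G -> F
  11  $ F              else true num $                      expand F -> else true num
  12  $ num true else  else true num $                      match else
  13  $ num true       true num $                           match true
  14  $ num            num $                                match num
Accept reached after 14 steps.

14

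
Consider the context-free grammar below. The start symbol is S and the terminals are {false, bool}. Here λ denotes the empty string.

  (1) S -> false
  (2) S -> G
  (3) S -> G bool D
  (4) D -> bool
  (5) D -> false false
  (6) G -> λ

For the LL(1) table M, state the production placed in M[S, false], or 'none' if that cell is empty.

S -> false

FIRST(D) = {bool, false}
FIRST(G) = {λ}
FIRST(S) = {λ, bool, false}  (via G, G bool D)
FOLLOW(S) includes $ since S is the start symbol.
FOLLOW(S): S appears on no right-hand side. Thus FOLLOW(S) = {$}.
For S -> false: FIRST(false) = {false}, so it goes in M[S, t] for t ∈ {false}.
For S -> G: FIRST(G) = {λ}, so it goes in M[S, t] for t ∈ {}; since λ ∈ FIRST, also for every t ∈ FOLLOW(S) = {$}.
For S -> G bool D: FIRST(G bool D) = {bool}, so it goes in M[S, t] for t ∈ {bool}.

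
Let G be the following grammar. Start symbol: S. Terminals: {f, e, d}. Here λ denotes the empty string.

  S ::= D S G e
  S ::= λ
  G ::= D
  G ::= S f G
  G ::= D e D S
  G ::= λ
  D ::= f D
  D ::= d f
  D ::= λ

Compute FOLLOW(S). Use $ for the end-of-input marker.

{$, d, e, f}

FIRST(D): from D::=f D we get {f}; from D::=d f we get {d}; from D::=λ we get {λ}. So FIRST(D) = {λ, d, f}.
FIRST(S): from S::=D S G e we get {d, e, f}; from S::=λ we get {λ}. So FIRST(S) = {λ, d, e, f}.
FIRST(G): from G::=D we get {λ, d, f}; from G::=S f G we get {d, e, f}; from G::=D e D S we get {d, e, f}; from G::=λ we get {λ}. So FIRST(G) = {λ, d, e, f}.
FOLLOW(S) includes $ since S is the start symbol.
FOLLOW(G): in S::=D S G e, G is followed by e with FIRST {e}; in G::=S f G, the suffix after G is empty (adds nothing new). Thus FOLLOW(G) = {e}.
FOLLOW(S): in S::=D S G e, S is followed by G e with FIRST {d, e, f}; in G::=S f G, S is followed by f G with FIRST {f}; in G::=D e D S, the suffix after S is empty, so FOLLOW(S) ⊇ FOLLOW(G) = {e}. Thus FOLLOW(S) = {$, d, e, f}.
FOLLOW(D): in S::=D S G e, D is followed by S G e with FIRST {d, e, f}; in G::=D, the suffix after D is empty, so FOLLOW(D) ⊇ FOLLOW(G) = {e}; in G::=D e D S (occurrence 1), D is followed by e D S with FIRST {e}; in G::=D e D S (occurrence 2), D is followed by S with FIRST {λ, d, e, f}; in G::=D e D S (occurrence 2), the suffix after D is nullable, so FOLLOW(D) ⊇ FOLLOW(G) = {e}; in D::=f D, the suffix after D is empty (adds nothing new). Thus FOLLOW(D) = {d, e, f}.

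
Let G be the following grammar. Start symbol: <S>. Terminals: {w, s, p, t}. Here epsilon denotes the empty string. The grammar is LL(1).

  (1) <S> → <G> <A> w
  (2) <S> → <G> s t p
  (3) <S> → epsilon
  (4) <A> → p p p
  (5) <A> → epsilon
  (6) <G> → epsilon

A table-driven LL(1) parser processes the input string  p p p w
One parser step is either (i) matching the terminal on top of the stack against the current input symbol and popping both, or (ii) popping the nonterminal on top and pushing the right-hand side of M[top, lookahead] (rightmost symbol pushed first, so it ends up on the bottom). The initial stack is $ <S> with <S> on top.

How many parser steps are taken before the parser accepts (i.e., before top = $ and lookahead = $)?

     Stack        Input      Action
  1  $ <S>        p p p w $  expand <S> → <G> <A> w
  2  $ w <A> <G>  p p p w $  expand <G> → epsilon
  3  $ w <A>      p p p w $  expand <A> → p p p
  4  $ w p p p    p p p w $  match p
  5  $ w p p      p p w $    match p
  6  $ w p        p w $      match p
  7  $ w          w $        match w
Accept reached after 7 steps.

7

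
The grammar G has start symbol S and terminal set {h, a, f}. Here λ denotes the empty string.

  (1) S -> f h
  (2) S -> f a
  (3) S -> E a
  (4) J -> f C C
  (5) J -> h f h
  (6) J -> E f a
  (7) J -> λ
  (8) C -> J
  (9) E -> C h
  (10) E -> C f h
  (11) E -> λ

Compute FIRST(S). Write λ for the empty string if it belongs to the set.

{a, f, h}

FIRST(S) = {a, f, h}  (via E a)
FIRST(J) = {λ, f, h}  (via E f a)
FIRST(C) = {λ, f, h}  (via J)
FIRST(E) = {λ, f, h}  (via C h, C f h)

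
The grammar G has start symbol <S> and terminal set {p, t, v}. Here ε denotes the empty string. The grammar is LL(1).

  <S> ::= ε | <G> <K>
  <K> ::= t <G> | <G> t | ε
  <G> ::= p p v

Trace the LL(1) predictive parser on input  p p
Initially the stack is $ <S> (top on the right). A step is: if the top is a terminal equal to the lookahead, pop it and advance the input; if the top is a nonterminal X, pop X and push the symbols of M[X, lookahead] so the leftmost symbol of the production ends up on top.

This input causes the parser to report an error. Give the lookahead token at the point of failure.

     Stack        Input  Action
  1  $ <S>        p p $  expand <S> ::= <G> <K>
  2  $ <K> <G>    p p $  expand <G> ::= p p v
  3  $ <K> v p p  p p $  match p
  4  $ <K> v p    p $    match p
  5  $ <K> v      $      error: top is terminal v but lookahead is $

$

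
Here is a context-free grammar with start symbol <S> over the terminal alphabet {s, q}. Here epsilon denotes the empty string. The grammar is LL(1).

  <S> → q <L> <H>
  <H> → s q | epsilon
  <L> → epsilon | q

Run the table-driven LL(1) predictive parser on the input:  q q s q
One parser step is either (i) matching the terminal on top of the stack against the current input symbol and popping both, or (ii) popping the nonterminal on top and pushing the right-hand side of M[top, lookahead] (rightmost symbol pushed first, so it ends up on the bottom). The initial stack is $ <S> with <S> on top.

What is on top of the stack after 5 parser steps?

s

     Stack        Input      Action
  1  $ <S>        q q s q $  expand <S> → q <L> <H>
  2  $ <H> <L> q  q q s q $  match q
  3  $ <H> <L>    q s q $    expand <L> → q
  4  $ <H> q      q s q $    match q
  5  $ <H>        s q $      expand <H> → s q
Stack after step 5: $ q s (top = s).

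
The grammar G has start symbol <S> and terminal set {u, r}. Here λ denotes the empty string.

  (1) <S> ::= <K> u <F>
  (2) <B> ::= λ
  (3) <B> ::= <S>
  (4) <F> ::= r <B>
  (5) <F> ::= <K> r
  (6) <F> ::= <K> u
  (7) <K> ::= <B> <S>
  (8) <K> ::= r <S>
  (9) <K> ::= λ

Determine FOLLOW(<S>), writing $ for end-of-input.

{$, r, u}

FIRST(<S>) = {r, u}  (via <K> u <F>)
FIRST(<B>) = {λ, r, u}  (via <S>)
FIRST(<K>) = {λ, r, u}  (via <B> <S>)
FIRST(<F>) = {r, u}  (via <K> r, <K> u)
FOLLOW(<S>) includes $ since <S> is the start symbol.
FOLLOW(<K>): in <S>::=<K> u <F>, <K> is followed by u <F> with FIRST {u}; in <F>::=<K> r, <K> is followed by r with FIRST {r}; in <F>::=<K> u, <K> is followed by u with FIRST {u}. Thus FOLLOW(<K>) = {r, u}.
FOLLOW(<S>): in <B>::=<S>, the suffix after <S> is empty, so FOLLOW(<S>) ⊇ FOLLOW(<B>) = {$, r, u}; in <K>::=<B> <S>, the suffix after <S> is empty, so FOLLOW(<S>) ⊇ FOLLOW(<K>) = {r, u}; in <K>::=r <S>, the suffix after <S> is empty, so FOLLOW(<S>) ⊇ FOLLOW(<K>) = {r, u}. Thus FOLLOW(<S>) = {$, r, u}.
FOLLOW(<F>): in <S>::=<K> u <F>, the suffix after <F> is empty, so FOLLOW(<F>) ⊇ FOLLOW(<S>) = {$, r, u}. Thus FOLLOW(<F>) = {$, r, u}.
FOLLOW(<B>): in <F>::=r <B>, the suffix after <B> is empty, so FOLLOW(<B>) ⊇ FOLLOW(<F>) = {$, r, u}; in <K>::=<B> <S>, <B> is followed by <S> with FIRST {r, u}. Thus FOLLOW(<B>) = {$, r, u}.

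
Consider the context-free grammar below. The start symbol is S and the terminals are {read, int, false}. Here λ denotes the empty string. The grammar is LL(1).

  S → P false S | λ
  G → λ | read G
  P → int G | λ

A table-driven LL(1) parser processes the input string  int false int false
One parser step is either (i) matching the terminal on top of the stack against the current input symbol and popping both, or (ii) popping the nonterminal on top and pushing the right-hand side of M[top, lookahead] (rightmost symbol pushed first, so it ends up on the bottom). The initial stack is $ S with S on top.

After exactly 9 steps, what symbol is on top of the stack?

step 1: stack=$ S  input=int false int false $  — expand S → P false S
step 2: stack=$ S false P  input=int false int false $  — expand P → int G
step 3: stack=$ S false G int  input=int false int false $  — match int
step 4: stack=$ S false G  input=false int false $  — expand G → λ
step 5: stack=$ S false  input=false int false $  — match false
step 6: stack=$ S  input=int false $  — expand S → P false S
step 7: stack=$ S false P  input=int false $  — expand P → int G
step 8: stack=$ S false G int  input=int false $  — match int
step 9: stack=$ S false G  input=false $  — expand G → λ
Stack after step 9: $ S false (top = false).

false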